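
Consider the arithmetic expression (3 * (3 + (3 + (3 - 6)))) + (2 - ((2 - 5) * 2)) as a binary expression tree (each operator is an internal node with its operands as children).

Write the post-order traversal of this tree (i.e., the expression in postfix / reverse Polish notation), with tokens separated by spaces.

3 3 3 3 6 - + + * 2 2 5 - 2 * - +

Post-order on an expression tree gives postfix notation: for each operator, emit left operand, right operand, then the operator.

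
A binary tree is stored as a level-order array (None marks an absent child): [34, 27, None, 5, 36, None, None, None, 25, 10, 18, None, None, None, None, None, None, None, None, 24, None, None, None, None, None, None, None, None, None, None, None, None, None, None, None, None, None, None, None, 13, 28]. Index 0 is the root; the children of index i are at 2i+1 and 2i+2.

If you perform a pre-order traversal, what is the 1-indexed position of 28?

Pre-order visits the node, then its left subtree, then its right subtree.
Visit 34.
At 34: go left to 27.
  Visit 27.
  At 27: go left to 5.
    Visit 5.
    At 5: no left child.
    At 5: go right to 25.
      25 is a leaf — visit 25.
  At 27: go right to 36.
    Visit 36.
    At 36: go left to 10.
      Visit 10.
      At 10: go left to 24.
        Visit 24.
        At 24: go left to 13.
          13 is a leaf — visit 13.
        At 24: go right to 28.
          28 is a leaf — visit 28.
      At 10: no right child.
    At 36: go right to 18.
      18 is a leaf — visit 18.
At 34: no right child.
Full pre-order sequence: 34, 27, 5, 25, 36, 10, 24, 13, 28, 18.

9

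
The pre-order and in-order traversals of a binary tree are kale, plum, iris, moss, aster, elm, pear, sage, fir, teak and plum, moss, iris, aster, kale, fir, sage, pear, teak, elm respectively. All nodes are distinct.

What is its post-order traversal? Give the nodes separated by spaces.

The first element of pre-order is the root; it splits in-order into left and right subtrees.
Root kale: left subtree has 4 nodes {plum, moss, iris, aster}, right has 5 {fir, sage, pear, teak, elm}.
  Root plum: left subtree has 0 nodes { }, right has 3 {moss, iris, aster}.
    Root iris: left subtree has 1 node {moss}, right has 1 {aster}.
  Root elm: left subtree has 4 nodes {fir, sage, pear, teak}, right has 0 { }.
    Root pear: left subtree has 2 nodes {fir, sage}, right has 1 {teak}.
      Root sage: left subtree has 1 node {fir}, right has 0 { }.

moss aster iris plum fir sage teak pear elm kale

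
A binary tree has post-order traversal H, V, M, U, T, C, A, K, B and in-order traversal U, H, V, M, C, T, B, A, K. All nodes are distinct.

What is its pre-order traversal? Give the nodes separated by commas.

B, C, U, M, V, H, T, K, A

The last element of post-order is the root; it splits in-order into left and right subtrees.
Root B: left subtree has 6 nodes {U, H, V, M, C, T}, right has 2 {A, K}.
  Root C: left subtree has 4 nodes {U, H, V, M}, right has 1 {T}.
    Root U: left subtree has 0 nodes { }, right has 3 {H, V, M}.
      Root M: left subtree has 2 nodes {H, V}, right has 0 { }.
        Root V: left subtree has 1 node {H}, right has 0 { }.
  Root K: left subtree has 1 node {A}, right has 0 { }.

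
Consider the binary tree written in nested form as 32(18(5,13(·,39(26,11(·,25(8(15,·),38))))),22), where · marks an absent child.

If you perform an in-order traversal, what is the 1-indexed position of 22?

12

In-order visits the left subtree, then the node, then the right subtree.
At 32: go left to 18.
  At 18: go left to 5.
    5 is a leaf — visit 5.
  Visit 18.
  At 18: go right to 13.
    At 13: no left child.
    Visit 13.
    At 13: go right to 39.
      At 39: go left to 26.
        26 is a leaf — visit 26.
      Visit 39.
      At 39: go right to 11.
        At 11: no left child.
        Visit 11.
        At 11: go right to 25.
          At 25: go left to 8.
            At 8: go left to 15.
              15 is a leaf — visit 15.
            Visit 8.
            At 8: no right child.
          Visit 25.
          At 25: go right to 38.
            38 is a leaf — visit 38.
Visit 32.
At 32: go right to 22.
  22 is a leaf — visit 22.
Full in-order sequence: 5, 18, 13, 26, 39, 11, 15, 8, 25, 38, 32, 22.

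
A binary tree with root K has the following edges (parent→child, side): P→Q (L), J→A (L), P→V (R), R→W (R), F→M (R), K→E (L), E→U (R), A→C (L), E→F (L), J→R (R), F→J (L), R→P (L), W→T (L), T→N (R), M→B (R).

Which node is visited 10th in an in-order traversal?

In-order visits the left subtree, then the node, then the right subtree.
At K: go left to E.
  At E: go left to F.
    At F: go left to J.
      At J: go left to A.
        At A: go left to C.
          C is a leaf — visit C.
        Visit A.
        At A: no right child.
      Visit J.
      At J: go right to R.
        At R: go left to P.
          At P: go left to Q.
            Q is a leaf — visit Q.
          Visit P.
          At P: go right to V.
            V is a leaf — visit V.
        Visit R.
        At R: go right to W.
          At W: go left to T.
            At T: no left child.
            Visit T.
            At T: go right to N.
              N is a leaf — visit N.
          Visit W.
          At W: no right child.
    Visit F.
    At F: go right to M.
      At M: no left child.
      Visit M.
      At M: go right to B.
        B is a leaf — visit B.
  Visit E.
  At E: go right to U.
    U is a leaf — visit U.
Visit K.
At K: no right child.
Full in-order sequence: C, A, J, Q, P, V, R, T, N, W, F, M, B, E, U, K.

W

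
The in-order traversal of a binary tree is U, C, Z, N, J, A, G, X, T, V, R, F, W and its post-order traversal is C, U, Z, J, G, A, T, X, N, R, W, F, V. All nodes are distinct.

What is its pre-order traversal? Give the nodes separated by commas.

V, N, Z, U, C, X, A, J, G, T, F, R, W

The last element of post-order is the root; it splits in-order into left and right subtrees.
Root V: left subtree has 9 nodes {U, C, Z, N, J, A, G, X, T}, right has 3 {R, F, W}.
  Root N: left subtree has 3 nodes {U, C, Z}, right has 5 {J, A, G, X, T}.
    Root Z: left subtree has 2 nodes {U, C}, right has 0 { }.
      Root U: left subtree has 0 nodes { }, right has 1 {C}.
    Root X: left subtree has 3 nodes {J, A, G}, right has 1 {T}.
      Root A: left subtree has 1 node {J}, right has 1 {G}.
  Root F: left subtree has 1 node {R}, right has 1 {W}.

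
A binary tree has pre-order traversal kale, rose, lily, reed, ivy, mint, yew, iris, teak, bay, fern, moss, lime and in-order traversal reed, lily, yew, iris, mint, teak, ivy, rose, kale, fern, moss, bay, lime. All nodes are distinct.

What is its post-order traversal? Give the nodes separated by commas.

The first element of pre-order is the root; it splits in-order into left and right subtrees.
Root kale: left subtree has 8 nodes {reed, lily, yew, iris, mint, teak, ivy, rose}, right has 4 {fern, moss, bay, lime}.
  Root rose: left subtree has 7 nodes {reed, lily, yew, iris, mint, teak, ivy}, right has 0 { }.
    Root lily: left subtree has 1 node {reed}, right has 5 {yew, iris, mint, teak, ivy}.
      Root ivy: left subtree has 4 nodes {yew, iris, mint, teak}, right has 0 { }.
        Root mint: left subtree has 2 nodes {yew, iris}, right has 1 {teak}.
          Root yew: left subtree has 0 nodes { }, right has 1 {iris}.
  Root bay: left subtree has 2 nodes {fern, moss}, right has 1 {lime}.
    Root fern: left subtree has 0 nodes { }, right has 1 {moss}.

reed, iris, yew, teak, mint, ivy, lily, rose, moss, fern, lime, bay, kale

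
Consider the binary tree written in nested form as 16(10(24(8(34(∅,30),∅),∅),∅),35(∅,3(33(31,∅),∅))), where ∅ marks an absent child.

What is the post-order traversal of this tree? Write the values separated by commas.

Post-order visits the left subtree, then the right subtree, then the node.
At 16: go left to 10.
  At 10: go left to 24.
    At 24: go left to 8.
      At 8: go left to 34.
        At 34: no left child.
        At 34: go right to 30.
          30 is a leaf — visit 30.
        Visit 34.
      At 8: no right child.
      Visit 8.
    At 24: no right child.
    Visit 24.
  At 10: no right child.
  Visit 10.
At 16: go right to 35.
  At 35: no left child.
  At 35: go right to 3.
    At 3: go left to 33.
      At 33: go left to 31.
        31 is a leaf — visit 31.
      At 33: no right child.
      Visit 33.
    At 3: no right child.
    Visit 3.
  Visit 35.
Visit 16.

30, 34, 8, 24, 10, 31, 33, 3, 35, 16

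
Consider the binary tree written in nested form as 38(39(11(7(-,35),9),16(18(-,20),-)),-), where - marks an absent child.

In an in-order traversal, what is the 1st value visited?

In-order visits the left subtree, then the node, then the right subtree.
At 38: go left to 39.
  At 39: go left to 11.
    At 11: go left to 7.
      At 7: no left child.
      Visit 7.
      At 7: go right to 35.
        35 is a leaf — visit 35.
    Visit 11.
    At 11: go right to 9.
      9 is a leaf — visit 9.
  Visit 39.
  At 39: go right to 16.
    At 16: go left to 18.
      At 18: no left child.
      Visit 18.
      At 18: go right to 20.
        20 is a leaf — visit 20.
    Visit 16.
    At 16: no right child.
Visit 38.
At 38: no right child.
Full in-order sequence: 7, 35, 11, 9, 39, 18, 20, 16, 38.

7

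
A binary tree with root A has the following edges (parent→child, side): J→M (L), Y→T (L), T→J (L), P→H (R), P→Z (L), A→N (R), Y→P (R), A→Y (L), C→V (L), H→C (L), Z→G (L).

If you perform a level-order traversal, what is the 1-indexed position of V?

Level-order visits nodes level by level from the root, left to right within each level.
Level 0: A
Level 1: Y, N
Level 2: T, P
Level 3: J, Z, H
Level 4: M, G, C
Level 5: V
Full level-order sequence: A, Y, N, T, P, J, Z, H, M, G, C, V.

12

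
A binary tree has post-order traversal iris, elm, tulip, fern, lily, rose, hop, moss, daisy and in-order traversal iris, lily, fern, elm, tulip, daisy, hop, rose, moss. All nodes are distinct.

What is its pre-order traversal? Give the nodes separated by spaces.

The last element of post-order is the root; it splits in-order into left and right subtrees.
Root daisy: left subtree has 5 nodes {iris, lily, fern, elm, tulip}, right has 3 {hop, rose, moss}.
  Root lily: left subtree has 1 node {iris}, right has 3 {fern, elm, tulip}.
    Root fern: left subtree has 0 nodes { }, right has 2 {elm, tulip}.
      Root tulip: left subtree has 1 node {elm}, right has 0 { }.
  Root moss: left subtree has 2 nodes {hop, rose}, right has 0 { }.
    Root hop: left subtree has 0 nodes { }, right has 1 {rose}.

daisy lily iris fern tulip elm moss hop rose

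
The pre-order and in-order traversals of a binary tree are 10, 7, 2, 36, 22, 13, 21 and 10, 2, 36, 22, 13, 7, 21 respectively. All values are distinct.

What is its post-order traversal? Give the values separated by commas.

The first element of pre-order is the root; it splits in-order into left and right subtrees.
Root 10: left subtree has 0 nodes { }, right has 6 {2, 36, 22, 13, 7, 21}.
  Root 7: left subtree has 4 nodes {2, 36, 22, 13}, right has 1 {21}.
    Root 2: left subtree has 0 nodes { }, right has 3 {36, 22, 13}.
      Root 36: left subtree has 0 nodes { }, right has 2 {22, 13}.
        Root 22: left subtree has 0 nodes { }, right has 1 {13}.

13, 22, 36, 2, 21, 7, 10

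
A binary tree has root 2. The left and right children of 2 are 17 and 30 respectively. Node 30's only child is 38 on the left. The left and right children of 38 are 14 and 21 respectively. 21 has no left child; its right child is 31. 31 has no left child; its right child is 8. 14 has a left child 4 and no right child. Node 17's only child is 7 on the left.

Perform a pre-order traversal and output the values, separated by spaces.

Pre-order visits the node, then its left subtree, then its right subtree.
Visit 2.
At 2: go left to 17.
  Visit 17.
  At 17: go left to 7.
    7 is a leaf — visit 7.
  At 17: no right child.
At 2: go right to 30.
  Visit 30.
  At 30: go left to 38.
    Visit 38.
    At 38: go left to 14.
      Visit 14.
      At 14: go left to 4.
        4 is a leaf — visit 4.
      At 14: no right child.
    At 38: go right to 21.
      Visit 21.
      At 21: no left child.
      At 21: go right to 31.
        Visit 31.
        At 31: no left child.
        At 31: go right to 8.
          8 is a leaf — visit 8.
  At 30: no right child.

2 17 7 30 38 14 4 21 31 8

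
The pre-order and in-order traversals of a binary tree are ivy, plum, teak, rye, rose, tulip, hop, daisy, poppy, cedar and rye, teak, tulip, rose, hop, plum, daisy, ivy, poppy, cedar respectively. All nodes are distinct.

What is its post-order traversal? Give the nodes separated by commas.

The first element of pre-order is the root; it splits in-order into left and right subtrees.
Root ivy: left subtree has 7 nodes {rye, teak, tulip, rose, hop, plum, daisy}, right has 2 {poppy, cedar}.
  Root plum: left subtree has 5 nodes {rye, teak, tulip, rose, hop}, right has 1 {daisy}.
    Root teak: left subtree has 1 node {rye}, right has 3 {tulip, rose, hop}.
      Root rose: left subtree has 1 node {tulip}, right has 1 {hop}.
  Root poppy: left subtree has 0 nodes { }, right has 1 {cedar}.

rye, tulip, hop, rose, teak, daisy, plum, cedar, poppy, ivy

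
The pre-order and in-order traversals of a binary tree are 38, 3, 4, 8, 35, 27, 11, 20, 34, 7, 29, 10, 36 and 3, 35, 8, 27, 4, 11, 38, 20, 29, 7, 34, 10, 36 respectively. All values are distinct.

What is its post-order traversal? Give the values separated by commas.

35, 27, 8, 11, 4, 3, 29, 7, 36, 10, 34, 20, 38

The first element of pre-order is the root; it splits in-order into left and right subtrees.
Root 38: left subtree has 6 nodes {3, 35, 8, 27, 4, 11}, right has 6 {20, 29, 7, 34, 10, 36}.
  Root 3: left subtree has 0 nodes { }, right has 5 {35, 8, 27, 4, 11}.
    Root 4: left subtree has 3 nodes {35, 8, 27}, right has 1 {11}.
      Root 8: left subtree has 1 node {35}, right has 1 {27}.
  Root 20: left subtree has 0 nodes { }, right has 5 {29, 7, 34, 10, 36}.
    Root 34: left subtree has 2 nodes {29, 7}, right has 2 {10, 36}.
      Root 7: left subtree has 1 node {29}, right has 0 { }.
      Root 10: left subtree has 0 nodes { }, right has 1 {36}.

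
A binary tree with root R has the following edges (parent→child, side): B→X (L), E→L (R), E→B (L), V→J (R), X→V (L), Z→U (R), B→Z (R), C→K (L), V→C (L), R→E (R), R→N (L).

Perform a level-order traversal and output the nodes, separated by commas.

Level-order visits nodes level by level from the root, left to right within each level.
Level 0: R
Level 1: N, E
Level 2: B, L
Level 3: X, Z
Level 4: V, U
Level 5: C, J
Level 6: K

R, N, E, B, L, X, Z, V, U, C, J, K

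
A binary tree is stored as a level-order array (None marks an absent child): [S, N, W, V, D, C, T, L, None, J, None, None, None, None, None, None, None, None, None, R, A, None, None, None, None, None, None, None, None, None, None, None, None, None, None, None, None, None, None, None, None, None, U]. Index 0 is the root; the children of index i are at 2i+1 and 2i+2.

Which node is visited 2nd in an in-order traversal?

In-order visits the left subtree, then the node, then the right subtree.
At S: go left to N.
  At N: go left to V.
    At V: go left to L.
      L is a leaf — visit L.
    Visit V.
    At V: no right child.
  Visit N.
  At N: go right to D.
    At D: go left to J.
      At J: go left to R.
        R is a leaf — visit R.
      Visit J.
      At J: go right to A.
        At A: no left child.
        Visit A.
        At A: go right to U.
          U is a leaf — visit U.
    Visit D.
    At D: no right child.
Visit S.
At S: go right to W.
  At W: go left to C.
    C is a leaf — visit C.
  Visit W.
  At W: go right to T.
    T is a leaf — visit T.
Full in-order sequence: L, V, N, R, J, A, U, D, S, C, W, T.

V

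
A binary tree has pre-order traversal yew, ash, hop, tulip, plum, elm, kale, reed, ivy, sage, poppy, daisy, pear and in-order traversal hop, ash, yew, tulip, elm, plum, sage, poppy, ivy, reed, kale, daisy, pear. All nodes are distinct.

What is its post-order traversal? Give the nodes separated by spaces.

The first element of pre-order is the root; it splits in-order into left and right subtrees.
Root yew: left subtree has 2 nodes {hop, ash}, right has 10 {tulip, elm, plum, sage, poppy, ivy, reed, kale, daisy, pear}.
  Root ash: left subtree has 1 node {hop}, right has 0 { }.
  Root tulip: left subtree has 0 nodes { }, right has 9 {elm, plum, sage, poppy, ivy, reed, kale, daisy, pear}.
    Root plum: left subtree has 1 node {elm}, right has 7 {sage, poppy, ivy, reed, kale, daisy, pear}.
      Root kale: left subtree has 4 nodes {sage, poppy, ivy, reed}, right has 2 {daisy, pear}.
        Root reed: left subtree has 3 nodes {sage, poppy, ivy}, right has 0 { }.
          Root ivy: left subtree has 2 nodes {sage, poppy}, right has 0 { }.
            Root sage: left subtree has 0 nodes { }, right has 1 {poppy}.
        Root daisy: left subtree has 0 nodes { }, right has 1 {pear}.

hop ash elm poppy sage ivy reed pear daisy kale plum tulip yew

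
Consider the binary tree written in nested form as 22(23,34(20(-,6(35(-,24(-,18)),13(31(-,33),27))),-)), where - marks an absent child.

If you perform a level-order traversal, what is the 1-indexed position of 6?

5

Level-order visits nodes level by level from the root, left to right within each level.
Level 0: 22
Level 1: 23, 34
Level 2: 20
Level 3: 6
Level 4: 35, 13
Level 5: 24, 31, 27
Level 6: 18, 33
Full level-order sequence: 22, 23, 34, 20, 6, 35, 13, 24, 31, 27, 18, 33.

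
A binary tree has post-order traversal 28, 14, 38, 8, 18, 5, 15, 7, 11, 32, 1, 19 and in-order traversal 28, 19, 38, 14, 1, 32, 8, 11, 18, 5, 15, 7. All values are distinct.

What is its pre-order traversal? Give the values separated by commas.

19, 28, 1, 38, 14, 32, 11, 8, 7, 15, 5, 18

The last element of post-order is the root; it splits in-order into left and right subtrees.
Root 19: left subtree has 1 node {28}, right has 10 {38, 14, 1, 32, 8, 11, 18, 5, 15, 7}.
  Root 1: left subtree has 2 nodes {38, 14}, right has 7 {32, 8, 11, 18, 5, 15, 7}.
    Root 38: left subtree has 0 nodes { }, right has 1 {14}.
    Root 32: left subtree has 0 nodes { }, right has 6 {8, 11, 18, 5, 15, 7}.
      Root 11: left subtree has 1 node {8}, right has 4 {18, 5, 15, 7}.
        Root 7: left subtree has 3 nodes {18, 5, 15}, right has 0 { }.
          Root 15: left subtree has 2 nodes {18, 5}, right has 0 { }.
            Root 5: left subtree has 1 node {18}, right has 0 { }.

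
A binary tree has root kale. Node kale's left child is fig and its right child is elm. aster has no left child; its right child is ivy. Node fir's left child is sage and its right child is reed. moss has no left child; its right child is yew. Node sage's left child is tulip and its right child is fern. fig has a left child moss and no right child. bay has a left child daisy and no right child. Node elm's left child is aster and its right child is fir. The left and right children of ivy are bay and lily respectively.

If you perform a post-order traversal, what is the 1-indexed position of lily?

6

Post-order visits the left subtree, then the right subtree, then the node.
At kale: go left to fig.
  At fig: go left to moss.
    At moss: no left child.
    At moss: go right to yew.
      yew is a leaf — visit yew.
    Visit moss.
  At fig: no right child.
  Visit fig.
At kale: go right to elm.
  At elm: go left to aster.
    At aster: no left child.
    At aster: go right to ivy.
      At ivy: go left to bay.
        At bay: go left to daisy.
          daisy is a leaf — visit daisy.
        At bay: no right child.
        Visit bay.
      At ivy: go right to lily.
        lily is a leaf — visit lily.
      Visit ivy.
    Visit aster.
  At elm: go right to fir.
    At fir: go left to sage.
      At sage: go left to tulip.
        tulip is a leaf — visit tulip.
      At sage: go right to fern.
        fern is a leaf — visit fern.
      Visit sage.
    At fir: go right to reed.
      reed is a leaf — visit reed.
    Visit fir.
  Visit elm.
Visit kale.
Full post-order sequence: yew, moss, fig, daisy, bay, lily, ivy, aster, tulip, fern, sage, reed, fir, elm, kale.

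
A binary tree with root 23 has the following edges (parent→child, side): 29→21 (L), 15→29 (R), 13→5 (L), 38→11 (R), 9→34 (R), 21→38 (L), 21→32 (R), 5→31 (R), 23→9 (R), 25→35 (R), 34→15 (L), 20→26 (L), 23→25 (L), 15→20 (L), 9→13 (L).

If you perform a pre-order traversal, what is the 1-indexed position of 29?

Pre-order visits the node, then its left subtree, then its right subtree.
Visit 23.
At 23: go left to 25.
  Visit 25.
  At 25: no left child.
  At 25: go right to 35.
    35 is a leaf — visit 35.
At 23: go right to 9.
  Visit 9.
  At 9: go left to 13.
    Visit 13.
    At 13: go left to 5.
      Visit 5.
      At 5: no left child.
      At 5: go right to 31.
        31 is a leaf — visit 31.
    At 13: no right child.
  At 9: go right to 34.
    Visit 34.
    At 34: go left to 15.
      Visit 15.
      At 15: go left to 20.
        Visit 20.
        At 20: go left to 26.
          26 is a leaf — visit 26.
        At 20: no right child.
      At 15: go right to 29.
        Visit 29.
        At 29: go left to 21.
          Visit 21.
          At 21: go left to 38.
            Visit 38.
            At 38: no left child.
            At 38: go right to 11.
              11 is a leaf — visit 11.
          At 21: go right to 32.
            32 is a leaf — visit 32.
        At 29: no right child.
    At 34: no right child.
Full pre-order sequence: 23, 25, 35, 9, 13, 5, 31, 34, 15, 20, 26, 29, 21, 38, 11, 32.

12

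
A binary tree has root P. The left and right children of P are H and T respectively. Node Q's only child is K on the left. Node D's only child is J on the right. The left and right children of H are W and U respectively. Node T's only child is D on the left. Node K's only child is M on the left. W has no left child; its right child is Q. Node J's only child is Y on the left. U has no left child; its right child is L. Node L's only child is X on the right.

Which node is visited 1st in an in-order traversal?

In-order visits the left subtree, then the node, then the right subtree.
At P: go left to H.
  At H: go left to W.
    At W: no left child.
    Visit W.
    At W: go right to Q.
      At Q: go left to K.
        At K: go left to M.
          M is a leaf — visit M.
        Visit K.
        At K: no right child.
      Visit Q.
      At Q: no right child.
  Visit H.
  At H: go right to U.
    At U: no left child.
    Visit U.
    At U: go right to L.
      At L: no left child.
      Visit L.
      At L: go right to X.
        X is a leaf — visit X.
Visit P.
At P: go right to T.
  At T: go left to D.
    At D: no left child.
    Visit D.
    At D: go right to J.
      At J: go left to Y.
        Y is a leaf — visit Y.
      Visit J.
      At J: no right child.
  Visit T.
  At T: no right child.
Full in-order sequence: W, M, K, Q, H, U, L, X, P, D, Y, J, T.

W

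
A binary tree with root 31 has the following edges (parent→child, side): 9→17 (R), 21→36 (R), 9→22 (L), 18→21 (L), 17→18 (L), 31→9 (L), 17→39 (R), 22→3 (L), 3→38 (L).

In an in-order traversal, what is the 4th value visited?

In-order visits the left subtree, then the node, then the right subtree.
At 31: go left to 9.
  At 9: go left to 22.
    At 22: go left to 3.
      At 3: go left to 38.
        38 is a leaf — visit 38.
      Visit 3.
      At 3: no right child.
    Visit 22.
    At 22: no right child.
  Visit 9.
  At 9: go right to 17.
    At 17: go left to 18.
      At 18: go left to 21.
        At 21: no left child.
        Visit 21.
        At 21: go right to 36.
          36 is a leaf — visit 36.
      Visit 18.
      At 18: no right child.
    Visit 17.
    At 17: go right to 39.
      39 is a leaf — visit 39.
Visit 31.
At 31: no right child.
Full in-order sequence: 38, 3, 22, 9, 21, 36, 18, 17, 39, 31.

9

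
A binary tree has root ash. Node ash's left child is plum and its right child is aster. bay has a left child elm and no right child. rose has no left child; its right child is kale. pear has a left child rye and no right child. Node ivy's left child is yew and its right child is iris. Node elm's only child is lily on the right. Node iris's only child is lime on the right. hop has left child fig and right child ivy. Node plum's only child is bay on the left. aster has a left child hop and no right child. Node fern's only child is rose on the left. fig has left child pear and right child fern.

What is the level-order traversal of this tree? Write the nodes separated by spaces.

Level-order visits nodes level by level from the root, left to right within each level.
Level 0: ash
Level 1: plum, aster
Level 2: bay, hop
Level 3: elm, fig, ivy
Level 4: lily, pear, fern, yew, iris
Level 5: rye, rose, lime
Level 6: kale

ash plum aster bay hop elm fig ivy lily pear fern yew iris rye rose lime kale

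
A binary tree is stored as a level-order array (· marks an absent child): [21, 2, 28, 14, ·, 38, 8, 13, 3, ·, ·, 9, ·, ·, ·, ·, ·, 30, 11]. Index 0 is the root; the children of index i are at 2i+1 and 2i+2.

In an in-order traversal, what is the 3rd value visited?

In-order visits the left subtree, then the node, then the right subtree.
At 21: go left to 2.
  At 2: go left to 14.
    At 14: go left to 13.
      13 is a leaf — visit 13.
    Visit 14.
    At 14: go right to 3.
      At 3: go left to 30.
        30 is a leaf — visit 30.
      Visit 3.
      At 3: go right to 11.
        11 is a leaf — visit 11.
  Visit 2.
  At 2: no right child.
Visit 21.
At 21: go right to 28.
  At 28: go left to 38.
    At 38: go left to 9.
      9 is a leaf — visit 9.
    Visit 38.
    At 38: no right child.
  Visit 28.
  At 28: go right to 8.
    8 is a leaf — visit 8.
Full in-order sequence: 13, 14, 30, 3, 11, 2, 21, 9, 38, 28, 8.

30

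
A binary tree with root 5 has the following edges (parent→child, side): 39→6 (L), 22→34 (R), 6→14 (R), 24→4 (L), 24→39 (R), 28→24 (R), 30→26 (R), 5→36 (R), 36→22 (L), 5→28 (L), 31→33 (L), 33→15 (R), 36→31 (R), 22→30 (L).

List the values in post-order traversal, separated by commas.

4, 14, 6, 39, 24, 28, 26, 30, 34, 22, 15, 33, 31, 36, 5

Post-order visits the left subtree, then the right subtree, then the node.
At 5: go left to 28.
  At 28: no left child.
  At 28: go right to 24.
    At 24: go left to 4.
      4 is a leaf — visit 4.
    At 24: go right to 39.
      At 39: go left to 6.
        At 6: no left child.
        At 6: go right to 14.
          14 is a leaf — visit 14.
        Visit 6.
      At 39: no right child.
      Visit 39.
    Visit 24.
  Visit 28.
At 5: go right to 36.
  At 36: go left to 22.
    At 22: go left to 30.
      At 30: no left child.
      At 30: go right to 26.
        26 is a leaf — visit 26.
      Visit 30.
    At 22: go right to 34.
      34 is a leaf — visit 34.
    Visit 22.
  At 36: go right to 31.
    At 31: go left to 33.
      At 33: no left child.
      At 33: go right to 15.
        15 is a leaf — visit 15.
      Visit 33.
    At 31: no right child.
    Visit 31.
  Visit 36.
Visit 5.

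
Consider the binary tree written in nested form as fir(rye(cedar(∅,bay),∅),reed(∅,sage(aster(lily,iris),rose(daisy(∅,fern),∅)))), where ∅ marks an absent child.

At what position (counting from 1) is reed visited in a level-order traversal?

3

Level-order visits nodes level by level from the root, left to right within each level.
Level 0: fir
Level 1: rye, reed
Level 2: cedar, sage
Level 3: bay, aster, rose
Level 4: lily, iris, daisy
Level 5: fern
Full level-order sequence: fir, rye, reed, cedar, sage, bay, aster, rose, lily, iris, daisy, fern.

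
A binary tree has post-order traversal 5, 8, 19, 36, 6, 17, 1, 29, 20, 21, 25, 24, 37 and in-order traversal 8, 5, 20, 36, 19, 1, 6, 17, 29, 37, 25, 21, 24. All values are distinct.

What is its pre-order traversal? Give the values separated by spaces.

The last element of post-order is the root; it splits in-order into left and right subtrees.
Root 37: left subtree has 9 nodes {8, 5, 20, 36, 19, 1, 6, 17, 29}, right has 3 {25, 21, 24}.
  Root 20: left subtree has 2 nodes {8, 5}, right has 6 {36, 19, 1, 6, 17, 29}.
    Root 8: left subtree has 0 nodes { }, right has 1 {5}.
    Root 29: left subtree has 5 nodes {36, 19, 1, 6, 17}, right has 0 { }.
      Root 1: left subtree has 2 nodes {36, 19}, right has 2 {6, 17}.
        Root 36: left subtree has 0 nodes { }, right has 1 {19}.
        Root 17: left subtree has 1 node {6}, right has 0 { }.
  Root 24: left subtree has 2 nodes {25, 21}, right has 0 { }.
    Root 25: left subtree has 0 nodes { }, right has 1 {21}.

37 20 8 5 29 1 36 19 17 6 24 25 21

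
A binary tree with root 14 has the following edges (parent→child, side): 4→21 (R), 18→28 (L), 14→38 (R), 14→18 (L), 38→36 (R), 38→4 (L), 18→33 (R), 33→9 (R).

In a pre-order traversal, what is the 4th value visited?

Pre-order visits the node, then its left subtree, then its right subtree.
Visit 14.
At 14: go left to 18.
  Visit 18.
  At 18: go left to 28.
    28 is a leaf — visit 28.
  At 18: go right to 33.
    Visit 33.
    At 33: no left child.
    At 33: go right to 9.
      9 is a leaf — visit 9.
At 14: go right to 38.
  Visit 38.
  At 38: go left to 4.
    Visit 4.
    At 4: no left child.
    At 4: go right to 21.
      21 is a leaf — visit 21.
  At 38: go right to 36.
    36 is a leaf — visit 36.
Full pre-order sequence: 14, 18, 28, 33, 9, 38, 4, 21, 36.

33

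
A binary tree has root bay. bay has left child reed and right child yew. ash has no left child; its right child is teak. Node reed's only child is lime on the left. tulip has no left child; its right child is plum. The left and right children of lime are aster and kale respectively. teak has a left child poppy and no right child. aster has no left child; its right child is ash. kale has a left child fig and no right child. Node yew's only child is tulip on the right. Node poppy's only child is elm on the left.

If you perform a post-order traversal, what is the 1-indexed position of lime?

Post-order visits the left subtree, then the right subtree, then the node.
At bay: go left to reed.
  At reed: go left to lime.
    At lime: go left to aster.
      At aster: no left child.
      At aster: go right to ash.
        At ash: no left child.
        At ash: go right to teak.
          At teak: go left to poppy.
            At poppy: go left to elm.
              elm is a leaf — visit elm.
            At poppy: no right child.
            Visit poppy.
          At teak: no right child.
          Visit teak.
        Visit ash.
      Visit aster.
    At lime: go right to kale.
      At kale: go left to fig.
        fig is a leaf — visit fig.
      At kale: no right child.
      Visit kale.
    Visit lime.
  At reed: no right child.
  Visit reed.
At bay: go right to yew.
  At yew: no left child.
  At yew: go right to tulip.
    At tulip: no left child.
    At tulip: go right to plum.
      plum is a leaf — visit plum.
    Visit tulip.
  Visit yew.
Visit bay.
Full post-order sequence: elm, poppy, teak, ash, aster, fig, kale, lime, reed, plum, tulip, yew, bay.

8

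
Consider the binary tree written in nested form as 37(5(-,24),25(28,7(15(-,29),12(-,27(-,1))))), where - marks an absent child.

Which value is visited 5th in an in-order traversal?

In-order visits the left subtree, then the node, then the right subtree.
At 37: go left to 5.
  At 5: no left child.
  Visit 5.
  At 5: go right to 24.
    24 is a leaf — visit 24.
Visit 37.
At 37: go right to 25.
  At 25: go left to 28.
    28 is a leaf — visit 28.
  Visit 25.
  At 25: go right to 7.
    At 7: go left to 15.
      At 15: no left child.
      Visit 15.
      At 15: go right to 29.
        29 is a leaf — visit 29.
    Visit 7.
    At 7: go right to 12.
      At 12: no left child.
      Visit 12.
      At 12: go right to 27.
        At 27: no left child.
        Visit 27.
        At 27: go right to 1.
          1 is a leaf — visit 1.
Full in-order sequence: 5, 24, 37, 28, 25, 15, 29, 7, 12, 27, 1.

25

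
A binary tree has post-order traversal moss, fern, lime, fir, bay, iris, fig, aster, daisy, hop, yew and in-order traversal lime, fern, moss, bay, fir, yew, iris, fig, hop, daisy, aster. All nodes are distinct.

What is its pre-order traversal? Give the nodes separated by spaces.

The last element of post-order is the root; it splits in-order into left and right subtrees.
Root yew: left subtree has 5 nodes {lime, fern, moss, bay, fir}, right has 5 {iris, fig, hop, daisy, aster}.
  Root bay: left subtree has 3 nodes {lime, fern, moss}, right has 1 {fir}.
    Root lime: left subtree has 0 nodes { }, right has 2 {fern, moss}.
      Root fern: left subtree has 0 nodes { }, right has 1 {moss}.
  Root hop: left subtree has 2 nodes {iris, fig}, right has 2 {daisy, aster}.
    Root fig: left subtree has 1 node {iris}, right has 0 { }.
    Root daisy: left subtree has 0 nodes { }, right has 1 {aster}.

yew bay lime fern moss fir hop fig iris daisy aster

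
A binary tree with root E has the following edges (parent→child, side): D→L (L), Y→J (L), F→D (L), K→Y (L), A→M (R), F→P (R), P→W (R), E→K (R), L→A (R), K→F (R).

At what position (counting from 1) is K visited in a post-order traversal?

10

Post-order visits the left subtree, then the right subtree, then the node.
At E: no left child.
At E: go right to K.
  At K: go left to Y.
    At Y: go left to J.
      J is a leaf — visit J.
    At Y: no right child.
    Visit Y.
  At K: go right to F.
    At F: go left to D.
      At D: go left to L.
        At L: no left child.
        At L: go right to A.
          At A: no left child.
          At A: go right to M.
            M is a leaf — visit M.
          Visit A.
        Visit L.
      At D: no right child.
      Visit D.
    At F: go right to P.
      At P: no left child.
      At P: go right to W.
        W is a leaf — visit W.
      Visit P.
    Visit F.
  Visit K.
Visit E.
Full post-order sequence: J, Y, M, A, L, D, W, P, F, K, E.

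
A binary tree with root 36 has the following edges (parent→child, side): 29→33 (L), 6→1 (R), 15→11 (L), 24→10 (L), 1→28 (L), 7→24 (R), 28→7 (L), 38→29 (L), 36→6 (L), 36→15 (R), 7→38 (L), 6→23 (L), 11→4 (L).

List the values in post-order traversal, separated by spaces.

Post-order visits the left subtree, then the right subtree, then the node.
At 36: go left to 6.
  At 6: go left to 23.
    23 is a leaf — visit 23.
  At 6: go right to 1.
    At 1: go left to 28.
      At 28: go left to 7.
        At 7: go left to 38.
          At 38: go left to 29.
            At 29: go left to 33.
              33 is a leaf — visit 33.
            At 29: no right child.
            Visit 29.
          At 38: no right child.
          Visit 38.
        At 7: go right to 24.
          At 24: go left to 10.
            10 is a leaf — visit 10.
          At 24: no right child.
          Visit 24.
        Visit 7.
      At 28: no right child.
      Visit 28.
    At 1: no right child.
    Visit 1.
  Visit 6.
At 36: go right to 15.
  At 15: go left to 11.
    At 11: go left to 4.
      4 is a leaf — visit 4.
    At 11: no right child.
    Visit 11.
  At 15: no right child.
  Visit 15.
Visit 36.

23 33 29 38 10 24 7 28 1 6 4 11 15 36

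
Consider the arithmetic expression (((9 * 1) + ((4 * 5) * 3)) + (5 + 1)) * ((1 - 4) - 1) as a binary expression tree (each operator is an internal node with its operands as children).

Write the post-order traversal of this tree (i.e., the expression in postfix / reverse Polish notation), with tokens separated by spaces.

9 1 * 4 5 * 3 * + 5 1 + + 1 4 - 1 - *

Post-order on an expression tree gives postfix notation: for each operator, emit left operand, right operand, then the operator.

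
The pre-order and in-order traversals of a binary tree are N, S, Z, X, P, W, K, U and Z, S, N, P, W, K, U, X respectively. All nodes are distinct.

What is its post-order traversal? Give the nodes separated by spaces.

The first element of pre-order is the root; it splits in-order into left and right subtrees.
Root N: left subtree has 2 nodes {Z, S}, right has 5 {P, W, K, U, X}.
  Root S: left subtree has 1 node {Z}, right has 0 { }.
  Root X: left subtree has 4 nodes {P, W, K, U}, right has 0 { }.
    Root P: left subtree has 0 nodes { }, right has 3 {W, K, U}.
      Root W: left subtree has 0 nodes { }, right has 2 {K, U}.
        Root K: left subtree has 0 nodes { }, right has 1 {U}.

Z S U K W P X N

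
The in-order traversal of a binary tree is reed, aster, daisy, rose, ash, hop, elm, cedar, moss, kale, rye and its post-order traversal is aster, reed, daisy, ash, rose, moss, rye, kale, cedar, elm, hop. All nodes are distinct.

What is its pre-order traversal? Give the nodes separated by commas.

hop, rose, daisy, reed, aster, ash, elm, cedar, kale, moss, rye

The last element of post-order is the root; it splits in-order into left and right subtrees.
Root hop: left subtree has 5 nodes {reed, aster, daisy, rose, ash}, right has 5 {elm, cedar, moss, kale, rye}.
  Root rose: left subtree has 3 nodes {reed, aster, daisy}, right has 1 {ash}.
    Root daisy: left subtree has 2 nodes {reed, aster}, right has 0 { }.
      Root reed: left subtree has 0 nodes { }, right has 1 {aster}.
  Root elm: left subtree has 0 nodes { }, right has 4 {cedar, moss, kale, rye}.
    Root cedar: left subtree has 0 nodes { }, right has 3 {moss, kale, rye}.
      Root kale: left subtree has 1 node {moss}, right has 1 {rye}.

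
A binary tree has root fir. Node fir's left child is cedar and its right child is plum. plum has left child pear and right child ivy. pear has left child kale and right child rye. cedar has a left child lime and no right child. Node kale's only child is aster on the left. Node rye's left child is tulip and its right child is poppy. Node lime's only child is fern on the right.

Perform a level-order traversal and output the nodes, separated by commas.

fir, cedar, plum, lime, pear, ivy, fern, kale, rye, aster, tulip, poppy

Level-order visits nodes level by level from the root, left to right within each level.
Level 0: fir
Level 1: cedar, plum
Level 2: lime, pear, ivy
Level 3: fern, kale, rye
Level 4: aster, tulip, poppy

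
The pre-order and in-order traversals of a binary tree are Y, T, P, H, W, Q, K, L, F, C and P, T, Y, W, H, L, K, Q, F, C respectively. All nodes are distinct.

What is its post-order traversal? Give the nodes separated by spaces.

P T W L K C F Q H Y

The first element of pre-order is the root; it splits in-order into left and right subtrees.
Root Y: left subtree has 2 nodes {P, T}, right has 7 {W, H, L, K, Q, F, C}.
  Root T: left subtree has 1 node {P}, right has 0 { }.
  Root H: left subtree has 1 node {W}, right has 5 {L, K, Q, F, C}.
    Root Q: left subtree has 2 nodes {L, K}, right has 2 {F, C}.
      Root K: left subtree has 1 node {L}, right has 0 { }.
      Root F: left subtree has 0 nodes { }, right has 1 {C}.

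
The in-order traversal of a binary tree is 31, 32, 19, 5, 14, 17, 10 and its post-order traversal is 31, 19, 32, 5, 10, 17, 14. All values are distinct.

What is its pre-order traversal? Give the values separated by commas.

14, 5, 32, 31, 19, 17, 10

The last element of post-order is the root; it splits in-order into left and right subtrees.
Root 14: left subtree has 4 nodes {31, 32, 19, 5}, right has 2 {17, 10}.
  Root 5: left subtree has 3 nodes {31, 32, 19}, right has 0 { }.
    Root 32: left subtree has 1 node {31}, right has 1 {19}.
  Root 17: left subtree has 0 nodes { }, right has 1 {10}.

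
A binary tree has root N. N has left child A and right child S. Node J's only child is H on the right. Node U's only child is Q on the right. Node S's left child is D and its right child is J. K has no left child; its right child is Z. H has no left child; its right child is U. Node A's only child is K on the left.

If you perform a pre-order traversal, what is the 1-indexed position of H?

8

Pre-order visits the node, then its left subtree, then its right subtree.
Visit N.
At N: go left to A.
  Visit A.
  At A: go left to K.
    Visit K.
    At K: no left child.
    At K: go right to Z.
      Z is a leaf — visit Z.
  At A: no right child.
At N: go right to S.
  Visit S.
  At S: go left to D.
    D is a leaf — visit D.
  At S: go right to J.
    Visit J.
    At J: no left child.
    At J: go right to H.
      Visit H.
      At H: no left child.
      At H: go right to U.
        Visit U.
        At U: no left child.
        At U: go right to Q.
          Q is a leaf — visit Q.
Full pre-order sequence: N, A, K, Z, S, D, J, H, U, Q.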